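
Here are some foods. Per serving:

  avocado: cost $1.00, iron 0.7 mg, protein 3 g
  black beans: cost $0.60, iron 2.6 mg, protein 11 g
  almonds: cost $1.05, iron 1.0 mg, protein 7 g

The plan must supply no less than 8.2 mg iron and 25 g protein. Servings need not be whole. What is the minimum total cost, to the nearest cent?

$1.89

For a min-cost LP with two ≥-constraints, a basic feasible solution has at most two positive variables.
avocado only: max(8.2/0.7, 25/3) = 11.71 servings → $11.71.
black beans only: max(8.2/2.6, 25/11) = 3.154 servings → $1.89.
almonds only: max(8.2/1.0, 25/7) = 8.2 servings → $8.61.
avocado + black beans: the both-tight solution has a negative serving — not a feasible corner.
avocado + almonds with both targets exact would need a negative amount; discard.
black beans + almonds: the both-tight solution has a negative serving — not a feasible corner.
The minimum over all feasible corners is $1.89.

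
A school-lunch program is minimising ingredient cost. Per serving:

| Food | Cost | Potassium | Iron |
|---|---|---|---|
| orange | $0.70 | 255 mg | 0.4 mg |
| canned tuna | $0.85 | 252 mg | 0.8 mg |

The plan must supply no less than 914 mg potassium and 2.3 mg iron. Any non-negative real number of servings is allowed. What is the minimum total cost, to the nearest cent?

With two linear requirements the optimum uses one or two foods; enumerate the corners.
orange only: max(914/255, 2.3/0.4) = 5.75 servings → $4.03.
canned tuna only: max(914/252, 2.3/0.8) = 3.627 servings → $3.08.
orange + canned tuna with both tight: 1.469 servings and 2.141 servings → $2.85.
Cheapest feasible corner: $2.85.

$2.85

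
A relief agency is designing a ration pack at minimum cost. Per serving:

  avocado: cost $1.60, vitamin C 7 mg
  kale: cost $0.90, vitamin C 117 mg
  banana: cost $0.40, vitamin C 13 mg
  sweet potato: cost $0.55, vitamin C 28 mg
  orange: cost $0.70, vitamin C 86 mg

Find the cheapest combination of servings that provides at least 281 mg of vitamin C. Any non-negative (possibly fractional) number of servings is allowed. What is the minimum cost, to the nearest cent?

Cost per mg of vitamin C: kale $0.0077, orange $0.0081, sweet potato $0.0196, banana $0.0308, avocado $0.2286.
With no serving limits, use only kale: 281 mg / 117 mg = 2.402 servings × $0.90 = $2.16.

$2.16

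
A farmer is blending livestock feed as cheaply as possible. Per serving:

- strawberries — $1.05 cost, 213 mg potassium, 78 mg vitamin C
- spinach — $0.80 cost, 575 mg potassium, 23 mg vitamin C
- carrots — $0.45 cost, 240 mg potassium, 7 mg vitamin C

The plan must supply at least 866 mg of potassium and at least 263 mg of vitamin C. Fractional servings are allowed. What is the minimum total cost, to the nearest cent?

With two linear requirements the optimum uses one or two foods; enumerate the corners.
strawberries only: max(866/213, 263/78) = 4.066 servings → $4.27.
spinach only: max(866/575, 263/23) = 11.43 servings → $9.15.
carrots only: max(866/240, 263/7) = 37.57 servings → $16.91.
strawberries + spinach with both tight: 3.287 servings and 0.2886 servings → $3.68.
strawberries + carrots with both tight: 3.312 servings and 0.6692 servings → $3.78.
spinach + carrots: intersection lies outside the first quadrant.
Cheapest feasible corner: $3.68.

$3.68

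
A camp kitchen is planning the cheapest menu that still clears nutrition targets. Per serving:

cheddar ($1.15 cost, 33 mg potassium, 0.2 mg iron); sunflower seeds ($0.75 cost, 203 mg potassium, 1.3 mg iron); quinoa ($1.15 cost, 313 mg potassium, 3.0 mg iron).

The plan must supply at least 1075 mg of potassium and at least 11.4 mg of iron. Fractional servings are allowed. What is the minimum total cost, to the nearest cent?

$4.37

With two linear requirements the optimum uses one or two foods; enumerate the corners.
cheddar only: max(1075/33, 11.4/0.2) = 57 servings → $65.55.
sunflower seeds only: max(1075/203, 11.4/1.3) = 8.769 servings → $6.58.
quinoa only: max(1075/313, 11.4/3.0) = 3.8 servings → $4.37.
cheddar + sunflower seeds: intersection lies outside the first quadrant.
cheddar + quinoa with both targets exact would need a negative amount; discard.
sunflower seeds + quinoa: the both-tight solution has a negative serving — not a feasible corner.
So the least-cost plan costs $4.37.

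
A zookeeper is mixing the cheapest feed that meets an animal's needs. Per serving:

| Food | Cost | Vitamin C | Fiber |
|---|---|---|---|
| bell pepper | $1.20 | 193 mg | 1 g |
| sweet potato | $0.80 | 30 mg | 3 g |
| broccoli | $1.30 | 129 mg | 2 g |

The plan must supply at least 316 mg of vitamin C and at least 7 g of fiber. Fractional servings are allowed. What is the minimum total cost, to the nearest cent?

$3.12

Compare the cost at each extreme point of the feasible region.
bell pepper only: max(316/193, 7/1) = 7 servings → $8.40.
sweet potato only: max(316/30, 7/3) = 10.53 servings → $8.43.
broccoli only: max(316/129, 7/2) = 3.5 servings → $4.55.
bell pepper + sweet potato with both tight: 1.344 servings and 1.885 servings → $3.12.
bell pepper + broccoli with both targets exact would need a negative amount; discard.
sweet potato + broccoli with both tight: 0.8287 servings and 2.257 servings → $3.60.
Cheapest feasible corner: $3.12.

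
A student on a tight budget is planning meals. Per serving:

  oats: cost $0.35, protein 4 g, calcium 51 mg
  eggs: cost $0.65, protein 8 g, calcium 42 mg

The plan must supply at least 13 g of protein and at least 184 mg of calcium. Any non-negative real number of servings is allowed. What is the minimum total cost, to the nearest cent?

$1.26

oats only: max(13/4, 184/51) = 3.608 servings → $1.26.
eggs only: max(13/8, 184/42) = 4.381 servings → $2.85.
oats + eggs: intersection lies outside the first quadrant.
So the least-cost plan costs $1.26.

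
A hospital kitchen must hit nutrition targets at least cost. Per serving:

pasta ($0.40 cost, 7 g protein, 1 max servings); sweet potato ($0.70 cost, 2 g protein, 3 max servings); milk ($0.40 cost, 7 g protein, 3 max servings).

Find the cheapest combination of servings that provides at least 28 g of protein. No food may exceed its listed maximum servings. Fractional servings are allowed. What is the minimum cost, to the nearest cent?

Cost per g of protein: pasta $0.0571, milk $0.0571, sweet potato $0.3500.
Take 1 serving of pasta: +7.0 g protein for $0.40 (total $0.40, still need 21.0 g).
Take 3 servings of milk: +21.0 g protein for $1.20 (total $1.60, still need 0.0 g).
Greedy by cheapest-per-g is optimal for a single linear constraint, so the minimum cost is $1.60.

$1.60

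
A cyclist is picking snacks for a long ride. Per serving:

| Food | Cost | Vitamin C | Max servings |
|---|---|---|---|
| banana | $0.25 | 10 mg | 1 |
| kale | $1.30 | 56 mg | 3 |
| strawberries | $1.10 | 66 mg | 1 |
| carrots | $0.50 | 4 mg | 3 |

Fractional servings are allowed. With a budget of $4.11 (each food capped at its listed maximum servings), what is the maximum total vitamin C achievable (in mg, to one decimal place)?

195.7 mg

Vitamin C per dollar: strawberries 60, kale 43.08, banana 40, carrots 8.
Take 1 serving of strawberries: spends $1.10, +66.0 mg vitamin C (running total 66.0 mg).
Take 2.315 servings of kale: spends $3.01, +129.7 mg vitamin C (running total 195.7 mg).
Filling greedily by vitamin C-per-dollar is optimal for one linear limit, giving 195.7 mg.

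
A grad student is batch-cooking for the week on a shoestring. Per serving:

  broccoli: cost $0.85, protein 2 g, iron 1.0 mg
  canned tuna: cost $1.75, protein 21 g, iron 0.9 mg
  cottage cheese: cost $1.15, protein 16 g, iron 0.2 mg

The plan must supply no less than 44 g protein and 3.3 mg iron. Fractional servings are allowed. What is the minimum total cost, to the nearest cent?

broccoli only: max(44/2, 3.3/1.0) = 22 servings → $18.70.
canned tuna only: max(44/21, 3.3/0.9) = 3.667 servings → $6.42.
cottage cheese only: max(44/16, 3.3/0.2) = 16.5 servings → $18.98.
broccoli + canned tuna with both tight: 1.547 servings and 1.948 servings → $4.72.
broccoli + cottage cheese with both tight: 2.821 servings and 2.397 servings → $5.15.
canned tuna + cottage cheese: the both-tight solution has a negative serving — not a feasible corner.
So the least-cost plan costs $4.72.

$4.72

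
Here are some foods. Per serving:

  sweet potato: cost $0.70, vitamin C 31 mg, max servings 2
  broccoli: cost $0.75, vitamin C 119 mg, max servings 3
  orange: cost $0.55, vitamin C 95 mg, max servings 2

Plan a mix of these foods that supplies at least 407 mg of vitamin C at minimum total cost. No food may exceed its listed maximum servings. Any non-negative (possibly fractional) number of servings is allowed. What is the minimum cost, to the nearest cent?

Cost per mg of vitamin C: orange $0.0058, broccoli $0.0063, sweet potato $0.0226.
Take 2 servings of orange: +190.0 mg vitamin C for $1.10 (total $1.10, still need 217.0 mg).
Take 1.824 servings of broccoli: +217.0 mg vitamin C for $1.37 (total $2.47, still need 0.0 mg).
Greedy by cheapest-per-mg is optimal for a single linear constraint, so the minimum cost is $2.47.

$2.47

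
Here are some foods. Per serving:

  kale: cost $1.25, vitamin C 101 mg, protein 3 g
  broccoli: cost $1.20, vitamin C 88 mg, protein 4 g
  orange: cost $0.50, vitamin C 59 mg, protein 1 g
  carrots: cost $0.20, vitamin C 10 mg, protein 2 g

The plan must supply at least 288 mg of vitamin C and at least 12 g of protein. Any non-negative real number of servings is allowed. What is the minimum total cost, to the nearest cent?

$2.89

At the optimum either one food covers both requirements or two foods hit both targets exactly; no other combination can be cheaper.
kale only: max(288/101, 12/3) = 4 servings → $5.00.
broccoli only: max(288/88, 12/4) = 3.273 servings → $3.93.
orange only: max(288/59, 12/1) = 12 servings → $6.00.
carrots only: max(288/10, 12/2) = 28.8 servings → $5.76.
kale + broccoli with both tight: 0.6857 servings and 2.486 servings → $3.84.
kale + orange with both targets exact would need a negative amount; discard.
kale + carrots with both tight: 2.651 servings and 2.023 servings → $3.72.
broccoli + orange with both tight: 2.838 servings and 0.6486 servings → $3.73.
broccoli + carrots: the both-tight solution has a negative serving — not a feasible corner.
orange + carrots with both tight: 4.222 servings and 3.889 servings → $2.89.
The minimum over all feasible corners is $2.89.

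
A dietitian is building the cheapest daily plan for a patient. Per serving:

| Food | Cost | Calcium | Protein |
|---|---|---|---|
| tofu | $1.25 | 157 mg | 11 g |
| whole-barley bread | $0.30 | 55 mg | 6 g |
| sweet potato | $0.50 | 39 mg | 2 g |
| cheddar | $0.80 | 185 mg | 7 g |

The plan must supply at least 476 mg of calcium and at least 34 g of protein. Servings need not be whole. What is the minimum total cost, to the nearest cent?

$2.31

Minimising a linear cost over {calcium ≥ 476, protein ≥ 34, servings ≥ 0} — the optimum is at a vertex, using one or two foods.
tofu only: max(476/157, 34/11) = 3.091 servings → $3.86.
whole-barley bread only: max(476/55, 34/6) = 8.655 servings → $2.60.
sweet potato only: max(476/39, 34/2) = 17 servings → $8.50.
cheddar only: max(476/185, 34/7) = 4.857 servings → $3.89.
tofu + whole-barley bread with both tight: 2.926 servings and 0.3027 servings → $3.75.
tofu + sweet potato with both targets exact would need a negative amount; discard.
tofu + cheddar: intersection lies outside the first quadrant.
whole-barley bread + sweet potato with both tight: 3.016 servings and 7.952 servings → $4.88.
whole-barley bread + cheddar with both tight: 4.08 servings and 1.36 servings → $2.31.
sweet potato + cheddar: intersection lies outside the first quadrant.
Cheapest feasible corner: $2.31.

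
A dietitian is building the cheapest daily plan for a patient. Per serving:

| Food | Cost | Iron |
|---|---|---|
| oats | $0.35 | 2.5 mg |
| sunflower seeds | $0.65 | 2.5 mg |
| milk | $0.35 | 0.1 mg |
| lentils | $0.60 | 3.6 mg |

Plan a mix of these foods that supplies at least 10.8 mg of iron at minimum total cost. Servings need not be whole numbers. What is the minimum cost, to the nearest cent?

Cost per mg of iron: oats $0.1400, lentils $0.1667, sunflower seeds $0.2600, milk $3.5000.
With no serving limits, use only oats: 10.8 mg / 2.5 mg = 4.32 servings × $0.35 = $1.51.

$1.51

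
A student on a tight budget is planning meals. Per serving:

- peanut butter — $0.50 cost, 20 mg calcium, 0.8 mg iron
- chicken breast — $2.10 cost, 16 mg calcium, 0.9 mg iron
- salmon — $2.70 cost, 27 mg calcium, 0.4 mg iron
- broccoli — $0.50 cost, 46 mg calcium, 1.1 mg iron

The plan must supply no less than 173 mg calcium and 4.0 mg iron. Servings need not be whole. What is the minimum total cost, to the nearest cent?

Two binding constraints pin down two serving amounts, so the optimal mix uses at most two foods. The candidates are each food alone (scaled to the tighter of calcium/iron) and each pair with both constraints tight.
peanut butter only: max(173/20, 4.0/0.8) = 8.65 servings → $4.33.
chicken breast only: max(173/16, 4.0/0.9) = 10.81 servings → $22.71.
salmon only: max(173/27, 4.0/0.4) = 10 servings → $27.00.
broccoli only: max(173/46, 4.0/1.1) = 3.761 servings → $1.88.
peanut butter + chicken breast with both targets exact would need a negative amount; discard.
peanut butter + salmon with both tight: 2.853 servings and 4.294 servings → $13.02.
peanut butter + broccoli: intersection lies outside the first quadrant.
chicken breast + salmon with both tight: 2.168 servings and 5.123 servings → $18.38.
chicken breast + broccoli: intersection lies outside the first quadrant.
salmon + broccoli with both tight: 0.5575 servings and 3.434 servings → $3.22.
Cheapest feasible corner: $1.88.

$1.88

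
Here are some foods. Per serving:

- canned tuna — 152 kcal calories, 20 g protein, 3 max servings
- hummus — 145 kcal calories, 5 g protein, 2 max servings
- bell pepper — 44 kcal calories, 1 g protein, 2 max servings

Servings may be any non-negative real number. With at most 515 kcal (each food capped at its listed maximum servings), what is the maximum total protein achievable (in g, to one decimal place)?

Protein per kcal: canned tuna 0.1316, hummus 0.03448, bell pepper 0.02273.
Take 3 servings of canned tuna: uses 456 kcal, +60.0 g protein (running total 60.0 g).
Take 0.4069 servings of hummus: uses 59 kcal, +2.0 g protein (running total 62.0 g).
Filling greedily by protein-per-kcal is optimal for one linear limit, giving 62.0 g.

62.0 g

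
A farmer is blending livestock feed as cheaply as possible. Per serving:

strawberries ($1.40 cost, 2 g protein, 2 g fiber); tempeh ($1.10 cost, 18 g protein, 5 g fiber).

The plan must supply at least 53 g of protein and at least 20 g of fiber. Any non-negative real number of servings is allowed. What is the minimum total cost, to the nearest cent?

$4.40

For a min-cost LP with two ≥-constraints, a basic feasible solution has at most two positive variables.
strawberries only: max(53/2, 20/2) = 26.5 servings → $37.10.
tempeh only: max(53/18, 20/5) = 4 servings → $4.40.
strawberries + tempeh with both tight: 3.654 servings and 2.538 servings → $7.91.
The minimum over all feasible corners is $4.40.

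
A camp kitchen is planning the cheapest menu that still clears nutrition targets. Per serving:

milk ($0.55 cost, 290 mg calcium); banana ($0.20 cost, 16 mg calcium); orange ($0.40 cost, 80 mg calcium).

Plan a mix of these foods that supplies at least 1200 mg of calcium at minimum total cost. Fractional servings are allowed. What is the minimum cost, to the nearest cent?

$2.28

Cost per mg of calcium: milk $0.0019, orange $0.0050, banana $0.0125.
With no serving limits, use only milk: 1200 mg / 290 mg = 4.138 servings × $0.55 = $2.28.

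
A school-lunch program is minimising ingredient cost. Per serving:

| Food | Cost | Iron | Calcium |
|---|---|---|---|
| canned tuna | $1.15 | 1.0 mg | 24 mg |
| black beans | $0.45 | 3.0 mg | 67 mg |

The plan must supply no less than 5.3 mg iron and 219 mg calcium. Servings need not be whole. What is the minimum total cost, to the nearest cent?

This is a tiny linear program; its minimum lies at a vertex of the feasible set. List the vertices and price them.
canned tuna only: max(5.3/1.0, 219/24) = 9.125 servings → $10.49.
black beans only: max(5.3/3.0, 219/67) = 3.269 servings → $1.47.
canned tuna + black beans: the both-tight solution has a negative serving — not a feasible corner.
The minimum over all feasible corners is $1.47.

$1.47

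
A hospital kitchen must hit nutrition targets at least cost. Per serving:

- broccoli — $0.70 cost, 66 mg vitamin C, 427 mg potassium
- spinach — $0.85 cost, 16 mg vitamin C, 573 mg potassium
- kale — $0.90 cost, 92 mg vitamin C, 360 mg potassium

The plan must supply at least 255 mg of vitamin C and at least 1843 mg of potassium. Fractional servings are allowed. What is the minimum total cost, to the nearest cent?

$2.98

Compare the cost at each extreme point of the feasible region.
broccoli only: max(255/66, 1843/427) = 4.316 servings → $3.02.
spinach only: max(255/16, 1843/573) = 15.94 servings → $13.55.
kale only: max(255/92, 1843/360) = 5.119 servings → $4.61.
broccoli + spinach with both tight: 3.764 servings and 0.4116 servings → $2.98.
broccoli + kale: the both-tight solution has a negative serving — not a feasible corner.
spinach + kale with both tight: 1.656 servings and 2.484 servings → $3.64.
The minimum over all feasible corners is $2.98.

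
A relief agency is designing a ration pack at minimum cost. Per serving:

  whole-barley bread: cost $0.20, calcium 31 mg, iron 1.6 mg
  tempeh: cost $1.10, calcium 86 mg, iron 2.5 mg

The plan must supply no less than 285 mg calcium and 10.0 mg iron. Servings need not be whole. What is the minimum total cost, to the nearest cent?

$1.84

whole-barley bread only: max(285/31, 10.0/1.6) = 9.194 servings → $1.84.
tempeh only: max(285/86, 10.0/2.5) = 4 servings → $4.40.
whole-barley bread + tempeh with both tight: 2.454 servings and 2.429 servings → $3.16.
Cheapest feasible corner: $1.84.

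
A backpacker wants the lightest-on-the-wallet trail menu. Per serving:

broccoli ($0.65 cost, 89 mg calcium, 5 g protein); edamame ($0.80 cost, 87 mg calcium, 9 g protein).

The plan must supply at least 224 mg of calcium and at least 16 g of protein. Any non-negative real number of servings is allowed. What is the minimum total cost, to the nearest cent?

$1.77

The cheapest plan sits at a corner of the feasible region — with two constraints it uses at most two foods.
broccoli only: max(224/89, 16/5) = 3.2 servings → $2.08.
edamame only: max(224/87, 16/9) = 2.575 servings → $2.06.
broccoli + edamame with both tight: 1.705 servings and 0.8306 servings → $1.77.
The minimum over all feasible corners is $1.77.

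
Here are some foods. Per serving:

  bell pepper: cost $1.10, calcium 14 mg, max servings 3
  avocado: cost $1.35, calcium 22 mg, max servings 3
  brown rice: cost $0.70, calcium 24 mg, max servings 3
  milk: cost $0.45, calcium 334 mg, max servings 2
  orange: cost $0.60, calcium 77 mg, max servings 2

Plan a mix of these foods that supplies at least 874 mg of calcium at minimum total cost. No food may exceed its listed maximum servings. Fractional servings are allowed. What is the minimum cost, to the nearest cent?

$3.62

Cost per mg of calcium: milk $0.0013, orange $0.0078, brown rice $0.0292, avocado $0.0614, bell pepper $0.0786.
Take 2 servings of milk: +668.0 mg calcium for $0.90 (total $0.90, still need 206.0 mg).
Take 2 servings of orange: +154.0 mg calcium for $1.20 (total $2.10, still need 52.0 mg).
Take 2.167 servings of brown rice: +52.0 mg calcium for $1.52 (total $3.62, still need 0.0 mg).
Greedy by cheapest-per-mg is optimal for a single linear constraint, so the minimum cost is $3.62.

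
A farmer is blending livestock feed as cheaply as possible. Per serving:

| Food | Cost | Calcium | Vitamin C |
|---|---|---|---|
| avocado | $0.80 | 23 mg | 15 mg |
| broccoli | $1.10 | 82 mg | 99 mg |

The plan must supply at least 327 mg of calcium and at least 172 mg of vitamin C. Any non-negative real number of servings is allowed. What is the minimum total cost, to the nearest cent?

$4.39

A basic optimal solution has at most two foods positive. Try each food alone and each pair with both targets met exactly.
avocado only: max(327/23, 172/15) = 14.22 servings → $11.37.
broccoli only: max(327/82, 172/99) = 3.988 servings → $4.39.
avocado + broccoli: the both-tight solution has a negative serving — not a feasible corner.
Cheapest feasible corner: $4.39.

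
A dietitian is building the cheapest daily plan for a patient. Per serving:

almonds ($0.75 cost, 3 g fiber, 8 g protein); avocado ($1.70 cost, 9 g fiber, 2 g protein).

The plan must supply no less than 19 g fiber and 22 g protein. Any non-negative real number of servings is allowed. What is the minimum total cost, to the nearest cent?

This is a tiny linear program; its minimum lies at a vertex of the feasible set. List the vertices and price them.
almonds only: max(19/3, 22/8) = 6.333 servings → $4.75.
avocado only: max(19/9, 22/2) = 11 servings → $18.70.
almonds + avocado with both tight: 2.424 servings and 1.303 servings → $4.03.
Cheapest feasible corner: $4.03.

$4.03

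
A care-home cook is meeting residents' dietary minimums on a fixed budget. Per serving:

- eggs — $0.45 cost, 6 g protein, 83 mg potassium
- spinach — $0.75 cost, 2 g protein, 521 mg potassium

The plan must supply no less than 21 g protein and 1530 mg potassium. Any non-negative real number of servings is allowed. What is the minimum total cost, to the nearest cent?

$3.08

At the optimum either one food covers both requirements or two foods hit both targets exactly; no other combination can be cheaper.
eggs only: max(21/6, 1530/83) = 18.43 servings → $8.30.
spinach only: max(21/2, 1530/521) = 10.5 servings → $7.88.
eggs + spinach with both tight: 2.663 servings and 2.513 servings → $3.08.
So the least-cost plan costs $3.08.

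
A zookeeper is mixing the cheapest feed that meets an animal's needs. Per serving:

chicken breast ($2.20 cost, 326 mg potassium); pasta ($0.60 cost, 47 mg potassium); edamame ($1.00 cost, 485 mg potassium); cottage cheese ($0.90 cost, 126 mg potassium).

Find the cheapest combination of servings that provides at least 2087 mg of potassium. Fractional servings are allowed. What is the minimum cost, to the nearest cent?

$4.30

Cost per mg of potassium: edamame $0.0021, chicken breast $0.0067, cottage cheese $0.0071, pasta $0.0128.
With no serving limits, use only edamame: 2087 mg / 485 mg = 4.303 servings × $1.00 = $4.30.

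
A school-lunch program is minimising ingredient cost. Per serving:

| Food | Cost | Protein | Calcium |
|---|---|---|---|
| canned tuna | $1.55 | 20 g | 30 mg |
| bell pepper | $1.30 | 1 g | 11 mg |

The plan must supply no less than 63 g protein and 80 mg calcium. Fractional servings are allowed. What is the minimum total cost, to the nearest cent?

$4.88

For a min-cost LP with two ≥-constraints, a basic feasible solution has at most two positive variables.
canned tuna only: max(63/20, 80/30) = 3.15 servings → $4.88.
bell pepper only: max(63/1, 80/11) = 63 servings → $81.90.
canned tuna + bell pepper with both targets exact would need a negative amount; discard.
The minimum over all feasible corners is $4.88.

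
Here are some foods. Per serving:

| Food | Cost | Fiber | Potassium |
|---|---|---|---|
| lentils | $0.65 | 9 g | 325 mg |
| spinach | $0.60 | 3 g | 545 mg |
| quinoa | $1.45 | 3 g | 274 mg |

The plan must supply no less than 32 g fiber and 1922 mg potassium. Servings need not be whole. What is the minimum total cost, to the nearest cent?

lentils only: max(32/9, 1922/325) = 5.914 servings → $3.84.
spinach only: max(32/3, 1922/545) = 10.67 servings → $6.40.
quinoa only: max(32/3, 1922/274) = 10.67 servings → $15.47.
lentils + spinach with both tight: 2.97 servings and 1.755 servings → $2.98.
lentils + quinoa with both tight: 2.013 servings and 4.626 servings → $8.02.
spinach + quinoa with both targets exact would need a negative amount; discard.
So the least-cost plan costs $2.98.

$2.98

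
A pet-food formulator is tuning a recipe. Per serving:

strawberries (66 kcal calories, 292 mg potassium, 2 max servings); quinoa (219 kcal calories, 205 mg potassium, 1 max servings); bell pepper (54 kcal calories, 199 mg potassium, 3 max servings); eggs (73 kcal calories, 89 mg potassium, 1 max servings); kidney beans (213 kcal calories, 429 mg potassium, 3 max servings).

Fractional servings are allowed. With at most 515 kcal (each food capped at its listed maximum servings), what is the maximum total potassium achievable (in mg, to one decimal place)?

1626.1 mg

Potassium per kcal: strawberries 4.424, bell pepper 3.685, kidney beans 2.014, eggs 1.219, quinoa 0.9361.
Take 2 servings of strawberries: uses 132 kcal, +584.0 mg potassium (running total 584.0 mg).
Take 3 servings of bell pepper: uses 162 kcal, +597.0 mg potassium (running total 1181.0 mg).
Take 1.038 servings of kidney beans: uses 221 kcal, +445.1 mg potassium (running total 1626.1 mg).
Filling greedily by potassium-per-kcal is optimal for one linear limit, giving 1626.1 mg.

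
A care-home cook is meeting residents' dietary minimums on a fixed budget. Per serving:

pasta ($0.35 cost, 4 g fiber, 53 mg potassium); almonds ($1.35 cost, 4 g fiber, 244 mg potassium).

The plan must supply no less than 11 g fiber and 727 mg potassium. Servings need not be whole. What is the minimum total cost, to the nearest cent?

Minimising a linear cost over {fiber ≥ 11, potassium ≥ 727, servings ≥ 0} — the optimum is at a vertex, using one or two foods.
pasta only: max(11/4, 727/53) = 13.72 servings → $4.80.
almonds only: max(11/4, 727/244) = 2.98 servings → $4.02.
pasta + almonds: the both-tight solution has a negative serving — not a feasible corner.
So the least-cost plan costs $4.02.

$4.02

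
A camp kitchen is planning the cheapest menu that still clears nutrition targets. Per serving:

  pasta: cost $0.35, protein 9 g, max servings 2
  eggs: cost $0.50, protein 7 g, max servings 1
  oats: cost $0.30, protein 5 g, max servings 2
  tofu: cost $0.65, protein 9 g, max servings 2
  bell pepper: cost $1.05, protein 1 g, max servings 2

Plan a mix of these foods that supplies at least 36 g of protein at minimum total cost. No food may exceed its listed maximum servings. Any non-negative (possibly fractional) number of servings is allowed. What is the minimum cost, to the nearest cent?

Cost per g of protein: pasta $0.0389, oats $0.0600, eggs $0.0714, tofu $0.0722, bell pepper $1.0500.
Take 2 servings of pasta: +18.0 g protein for $0.70 (total $0.70, still need 18.0 g).
Take 2 servings of oats: +10.0 g protein for $0.60 (total $1.30, still need 8.0 g).
Take 1 serving of eggs: +7.0 g protein for $0.50 (total $1.80, still need 1.0 g).
Take 0.1111 servings of tofu: +1.0 g protein for $0.07 (total $1.87, still need 0.0 g).
Greedy by cheapest-per-g is optimal for a single linear constraint, so the minimum cost is $1.87.

$1.87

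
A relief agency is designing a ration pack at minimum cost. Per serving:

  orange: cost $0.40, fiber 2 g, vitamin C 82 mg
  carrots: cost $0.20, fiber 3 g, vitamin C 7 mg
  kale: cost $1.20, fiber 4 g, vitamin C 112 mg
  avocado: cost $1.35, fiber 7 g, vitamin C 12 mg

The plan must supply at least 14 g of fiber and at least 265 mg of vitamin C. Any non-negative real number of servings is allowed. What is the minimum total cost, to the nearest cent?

$1.73

Compare the cost at each extreme point of the feasible region.
orange only: max(14/2, 265/82) = 7 servings → $2.80.
carrots only: max(14/3, 265/7) = 37.86 servings → $7.57.
kale only: max(14/4, 265/112) = 3.5 servings → $4.20.
avocado only: max(14/7, 265/12) = 22.08 servings → $29.81.
orange + carrots with both tight: 3.004 servings and 2.664 servings → $1.73.
orange + kale: the both-tight solution has a negative serving — not a feasible corner.
orange + avocado with both tight: 3.067 servings and 1.124 servings → $2.74.
carrots + kale with both tight: 1.649 servings and 2.263 servings → $3.05.
carrots + avocado with both targets exact would need a negative amount; discard.
kale + avocado with both tight: 2.292 servings and 0.6902 servings → $3.68.
Cheapest feasible corner: $1.73.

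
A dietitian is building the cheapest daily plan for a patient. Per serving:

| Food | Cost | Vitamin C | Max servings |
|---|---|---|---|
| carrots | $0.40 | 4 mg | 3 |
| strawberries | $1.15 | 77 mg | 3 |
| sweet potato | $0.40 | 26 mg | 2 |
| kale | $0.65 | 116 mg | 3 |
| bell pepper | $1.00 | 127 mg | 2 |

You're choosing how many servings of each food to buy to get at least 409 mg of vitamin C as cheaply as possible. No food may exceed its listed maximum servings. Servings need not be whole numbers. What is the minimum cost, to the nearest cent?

Cost per mg of vitamin C: kale $0.0056, bell pepper $0.0079, strawberries $0.0149, sweet potato $0.0154, carrots $0.1000.
Take 3 servings of kale: +348.0 mg vitamin C for $1.95 (total $1.95, still need 61.0 mg).
Take 0.4803 servings of bell pepper: +61.0 mg vitamin C for $0.48 (total $2.43, still need 0.0 mg).
Greedy by cheapest-per-mg is optimal for a single linear constraint, so the minimum cost is $2.43.

$2.43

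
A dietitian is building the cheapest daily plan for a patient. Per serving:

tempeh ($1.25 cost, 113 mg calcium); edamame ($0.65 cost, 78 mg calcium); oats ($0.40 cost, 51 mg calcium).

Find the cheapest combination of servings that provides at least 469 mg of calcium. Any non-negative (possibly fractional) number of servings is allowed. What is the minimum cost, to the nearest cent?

$3.68

Cost per mg of calcium: oats $0.0078, edamame $0.0083, tempeh $0.0111.
With no serving limits, use only oats: 469 mg / 51 mg = 9.196 servings × $0.40 = $3.68.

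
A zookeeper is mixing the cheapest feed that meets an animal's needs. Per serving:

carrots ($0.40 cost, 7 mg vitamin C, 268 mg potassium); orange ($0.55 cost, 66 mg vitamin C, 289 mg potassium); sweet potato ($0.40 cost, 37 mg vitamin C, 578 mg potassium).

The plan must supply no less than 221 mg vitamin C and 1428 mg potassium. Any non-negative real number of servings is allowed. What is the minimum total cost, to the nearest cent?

$1.94

At the optimum either one food covers both requirements or two foods hit both targets exactly; no other combination can be cheaper.
carrots only: max(221/7, 1428/268) = 31.57 servings → $12.63.
orange only: max(221/66, 1428/289) = 4.941 servings → $2.72.
sweet potato only: max(221/37, 1428/578) = 5.973 servings → $2.39.
carrots + orange with both tight: 1.939 servings and 3.143 servings → $2.50.
carrots + sweet potato: intersection lies outside the first quadrant.
orange + sweet potato with both tight: 2.728 servings and 1.107 servings → $1.94.
So the least-cost plan costs $1.94.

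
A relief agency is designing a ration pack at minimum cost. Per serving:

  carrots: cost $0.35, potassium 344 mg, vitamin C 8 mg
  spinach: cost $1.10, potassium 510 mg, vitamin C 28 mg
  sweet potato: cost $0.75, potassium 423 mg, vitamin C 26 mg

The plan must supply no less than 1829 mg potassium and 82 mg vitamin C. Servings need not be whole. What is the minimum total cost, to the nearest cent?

Check every corner: each single food scaled to meet both minima, and each pair solved so both constraints bind.
carrots only: max(1829/344, 82/8) = 10.25 servings → $3.59.
spinach only: max(1829/510, 82/28) = 3.586 servings → $3.94.
sweet potato only: max(1829/423, 82/26) = 4.324 servings → $3.24.
carrots + spinach with both tight: 1.692 servings and 2.445 servings → $3.28.
carrots + sweet potato with both tight: 2.314 servings and 2.442 servings → $2.64.
spinach + sweet potato: intersection lies outside the first quadrant.
Cheapest feasible corner: $2.64.

$2.64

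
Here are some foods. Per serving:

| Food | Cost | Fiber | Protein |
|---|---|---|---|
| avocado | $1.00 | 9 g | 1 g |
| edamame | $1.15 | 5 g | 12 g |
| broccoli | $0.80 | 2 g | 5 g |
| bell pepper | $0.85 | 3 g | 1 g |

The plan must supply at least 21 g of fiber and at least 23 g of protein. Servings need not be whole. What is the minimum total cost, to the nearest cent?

Minimising a linear cost over {fiber ≥ 21, protein ≥ 23, servings ≥ 0} — the optimum is at a vertex, using one or two foods.
avocado only: max(21/9, 23/1) = 23 servings → $23.00.
edamame only: max(21/5, 23/12) = 4.2 servings → $4.83.
broccoli only: max(21/2, 23/5) = 10.5 servings → $8.40.
bell pepper only: max(21/3, 23/1) = 23 servings → $19.55.
avocado + edamame with both tight: 1.33 servings and 1.806 servings → $3.41.
avocado + broccoli with both tight: 1.372 servings and 4.326 servings → $4.83.
avocado + bell pepper with both targets exact would need a negative amount; discard.
edamame + broccoli: the both-tight solution has a negative serving — not a feasible corner.
edamame + bell pepper with both tight: 1.548 servings and 4.419 servings → $5.54.
broccoli + bell pepper with both tight: 3.692 servings and 4.538 servings → $6.81.
So the least-cost plan costs $3.41.

$3.41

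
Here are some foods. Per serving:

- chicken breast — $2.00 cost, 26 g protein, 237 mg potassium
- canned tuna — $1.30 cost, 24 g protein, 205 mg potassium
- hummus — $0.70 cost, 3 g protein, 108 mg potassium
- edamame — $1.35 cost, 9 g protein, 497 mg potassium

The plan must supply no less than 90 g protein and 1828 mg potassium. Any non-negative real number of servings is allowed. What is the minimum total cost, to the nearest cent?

At the optimum either one food covers both requirements or two foods hit both targets exactly; no other combination can be cheaper.
chicken breast only: max(90/26, 1828/237) = 7.713 servings → $15.43.
canned tuna only: max(90/24, 1828/205) = 8.917 servings → $11.59.
hummus only: max(90/3, 1828/108) = 30 servings → $21.00.
edamame only: max(90/9, 1828/497) = 10 servings → $13.50.
chicken breast + canned tuna with both targets exact would need a negative amount; discard.
chicken breast + hummus with both tight: 2.02 servings and 12.49 servings → $12.79.
chicken breast + edamame with both tight: 2.621 servings and 2.428 servings → $8.52.
canned tuna + hummus with both tight: 2.143 servings and 12.86 servings → $11.79.
canned tuna + edamame with both tight: 2.805 servings and 2.521 servings → $7.05.
hummus + edamame: intersection lies outside the first quadrant.
So the least-cost plan costs $7.05.

$7.05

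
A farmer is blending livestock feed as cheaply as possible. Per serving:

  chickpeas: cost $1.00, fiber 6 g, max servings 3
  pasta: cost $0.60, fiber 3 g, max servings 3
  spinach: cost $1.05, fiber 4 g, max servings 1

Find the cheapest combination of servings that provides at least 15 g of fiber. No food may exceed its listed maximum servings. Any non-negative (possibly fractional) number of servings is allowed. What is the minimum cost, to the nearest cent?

$2.50

Cost per g of fiber: chickpeas $0.1667, pasta $0.2000, spinach $0.2625.
Take 2.5 servings of chickpeas: +15.0 g fiber for $2.50 (total $2.50, still need 0.0 g).
Filling from the cheapest source first is optimal under one linear minimum: $2.50.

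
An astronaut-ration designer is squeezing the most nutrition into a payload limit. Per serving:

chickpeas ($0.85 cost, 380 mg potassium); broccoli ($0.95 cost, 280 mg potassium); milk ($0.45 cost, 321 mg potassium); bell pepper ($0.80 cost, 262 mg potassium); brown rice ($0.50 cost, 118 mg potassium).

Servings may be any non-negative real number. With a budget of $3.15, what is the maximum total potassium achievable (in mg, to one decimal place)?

Potassium per dollar: milk 713.3, chickpeas 447.1, bell pepper 327.5, broccoli 294.7, brown rice 236.
With no serving limits, spend the whole cost allowance on milk: $3.15 / $0.45 × 321 mg = 2247.0 mg.

2247.0 mg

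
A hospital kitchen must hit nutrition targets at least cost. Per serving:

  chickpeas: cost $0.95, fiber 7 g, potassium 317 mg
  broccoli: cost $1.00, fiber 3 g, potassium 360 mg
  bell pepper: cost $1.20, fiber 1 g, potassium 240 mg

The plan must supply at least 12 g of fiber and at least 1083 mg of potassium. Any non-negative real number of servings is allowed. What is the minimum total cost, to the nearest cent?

For a min-cost LP with two ≥-constraints, a basic feasible solution has at most two positive variables.
chickpeas only: max(12/7, 1083/317) = 3.416 servings → $3.25.
broccoli only: max(12/3, 1083/360) = 4 servings → $4.00.
bell pepper only: max(12/1, 1083/240) = 12 servings → $14.40.
chickpeas + broccoli with both tight: 0.6826 servings and 2.407 servings → $3.06.
chickpeas + bell pepper with both tight: 1.318 servings and 2.771 servings → $4.58.
broccoli + bell pepper: the both-tight solution has a negative serving — not a feasible corner.
The minimum over all feasible corners is $3.06.

$3.06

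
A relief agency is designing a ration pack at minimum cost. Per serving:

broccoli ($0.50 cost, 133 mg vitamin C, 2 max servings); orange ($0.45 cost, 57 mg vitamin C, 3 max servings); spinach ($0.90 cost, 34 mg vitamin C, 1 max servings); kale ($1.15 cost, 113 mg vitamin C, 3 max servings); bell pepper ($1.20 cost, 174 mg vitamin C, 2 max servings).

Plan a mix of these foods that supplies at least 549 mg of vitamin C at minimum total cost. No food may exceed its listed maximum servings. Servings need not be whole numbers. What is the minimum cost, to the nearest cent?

Cost per mg of vitamin C: broccoli $0.0038, bell pepper $0.0069, orange $0.0079, kale $0.0102, spinach $0.0265.
Take 2 servings of broccoli: +266.0 mg vitamin C for $1.00 (total $1.00, still need 283.0 mg).
Take 1.626 servings of bell pepper: +283.0 mg vitamin C for $1.95 (total $2.95, still need 0.0 mg).
Greedy by cheapest-per-mg is optimal for a single linear constraint, so the minimum cost is $2.95.

$2.95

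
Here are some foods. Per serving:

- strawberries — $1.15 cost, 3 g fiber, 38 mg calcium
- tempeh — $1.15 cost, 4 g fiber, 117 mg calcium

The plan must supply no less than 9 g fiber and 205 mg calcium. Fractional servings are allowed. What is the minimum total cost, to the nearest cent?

$2.59

The cheapest plan sits at a corner of the feasible region — with two constraints it uses at most two foods.
strawberries only: max(9/3, 205/38) = 5.395 servings → $6.20.
tempeh only: max(9/4, 205/117) = 2.25 servings → $2.59.
strawberries + tempeh with both tight: 1.171 servings and 1.372 servings → $2.92.
Cheapest feasible corner: $2.59.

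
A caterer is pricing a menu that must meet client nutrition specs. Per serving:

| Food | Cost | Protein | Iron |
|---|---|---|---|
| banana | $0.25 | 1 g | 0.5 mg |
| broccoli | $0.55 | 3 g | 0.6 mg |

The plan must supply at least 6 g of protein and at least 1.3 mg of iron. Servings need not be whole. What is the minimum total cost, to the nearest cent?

$1.12

Check every corner: each single food scaled to meet both minima, and each pair solved so both constraints bind.
banana only: max(6/1, 1.3/0.5) = 6 servings → $1.50.
broccoli only: max(6/3, 1.3/0.6) = 2.167 servings → $1.19.
banana + broccoli with both tight: 0.3333 servings and 1.889 servings → $1.12.
The minimum over all feasible corners is $1.12.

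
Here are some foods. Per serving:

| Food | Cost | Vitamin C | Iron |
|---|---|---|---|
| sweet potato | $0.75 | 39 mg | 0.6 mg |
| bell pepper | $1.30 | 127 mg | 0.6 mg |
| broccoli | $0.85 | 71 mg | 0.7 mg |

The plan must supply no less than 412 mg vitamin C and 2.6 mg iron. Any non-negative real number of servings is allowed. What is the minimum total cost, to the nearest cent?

$4.44

Two binding constraints pin down two serving amounts, so the optimal mix uses at most two foods. The candidates are each food alone (scaled to the tighter of vitamin C/iron) and each pair with both constraints tight.
sweet potato only: max(412/39, 2.6/0.6) = 10.56 servings → $7.92.
bell pepper only: max(412/127, 2.6/0.6) = 4.333 servings → $5.63.
broccoli only: max(412/71, 2.6/0.7) = 5.803 servings → $4.93.
sweet potato + bell pepper with both tight: 1.572 servings and 2.761 servings → $4.77.
sweet potato + broccoli with both targets exact would need a negative amount; discard.
bell pepper + broccoli with both tight: 2.242 servings and 1.793 servings → $4.44.
The minimum over all feasible corners is $4.44.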